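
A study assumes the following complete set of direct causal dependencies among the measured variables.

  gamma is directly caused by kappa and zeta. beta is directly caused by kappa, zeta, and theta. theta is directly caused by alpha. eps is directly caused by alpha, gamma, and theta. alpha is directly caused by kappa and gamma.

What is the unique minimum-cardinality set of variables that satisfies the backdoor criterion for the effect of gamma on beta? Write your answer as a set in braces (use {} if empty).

Variables eligible for adjustment (non-descendants of gamma, excluding gamma and beta): {kappa, zeta}.
Backdoor paths from gamma to beta:
  P1: gamma <- kappa -> alpha -> theta -> beta
  P2: gamma <- kappa -> alpha -> eps <- theta -> beta
  P3: gamma <- kappa -> beta
  P4: gamma <- zeta -> beta
The empty set is not sufficient: P1 (gamma <- kappa -> alpha -> theta -> beta) has no collider blocking it and no conditioned non-collider, so it is open.
Try {kappa, zeta}:
  P1: blocked at fork node kappa ∈ conditioning set.
  P2: blocked at fork node kappa ∈ conditioning set.
  P3: blocked at fork node kappa ∈ conditioning set.
  P4: blocked at fork node zeta ∈ conditioning set.
{kappa, zeta} contains no descendant of gamma and blocks every backdoor path.
Every element of {kappa, zeta} is needed (dropping kappa leaves P1 open; dropping zeta leaves P4 open), so no proper subset is valid.
Among all size-2 subsets of the eligible variables, only {kappa, zeta} blocks every backdoor path, so it is the unique smallest valid adjustment set.

{kappa, zeta}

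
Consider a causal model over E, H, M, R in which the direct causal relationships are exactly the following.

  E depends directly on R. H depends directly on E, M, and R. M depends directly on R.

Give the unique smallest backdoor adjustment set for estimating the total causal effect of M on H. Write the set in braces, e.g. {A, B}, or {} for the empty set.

{R}

Variables eligible for adjustment (non-descendants of M, excluding M and H): {E, R}.
Backdoor paths from M to H:
  P1: M <- R -> E -> H
  P2: M <- R -> H
The empty set is not sufficient: P1 (M <- R -> E -> H) has no collider blocking it and no conditioned non-collider, so it is open.
Try {R}:
  P1: blocked at fork node R ∈ conditioning set.
  P2: blocked at fork node R ∈ conditioning set.
{R} contains no descendant of M and blocks every backdoor path.
No other singleton works — e.g. {E} leaves P2 open — so {R} is the unique smallest valid adjustment set.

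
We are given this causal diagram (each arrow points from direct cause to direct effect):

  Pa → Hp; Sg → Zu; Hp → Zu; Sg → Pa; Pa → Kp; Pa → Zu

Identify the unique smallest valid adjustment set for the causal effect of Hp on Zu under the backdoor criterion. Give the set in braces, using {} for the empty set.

Variables eligible for adjustment (non-descendants of Hp, excluding Hp and Zu): {Kp, Pa, Sg}.
Backdoor paths from Hp to Zu:
  P1: Hp <- Pa <- Sg -> Zu
  P2: Hp <- Pa -> Zu
The empty set is not sufficient: P1 (Hp <- Pa <- Sg -> Zu) has no collider blocking it and no conditioned non-collider, so it is open.
Try {Pa}:
  P1: blocked at chain node Pa ∈ conditioning set.
  P2: blocked at fork node Pa ∈ conditioning set.
{Pa} contains no descendant of Hp and blocks every backdoor path.
No other singleton works — e.g. {Sg} leaves P2 open — so {Pa} is the unique smallest valid adjustment set.

{Pa}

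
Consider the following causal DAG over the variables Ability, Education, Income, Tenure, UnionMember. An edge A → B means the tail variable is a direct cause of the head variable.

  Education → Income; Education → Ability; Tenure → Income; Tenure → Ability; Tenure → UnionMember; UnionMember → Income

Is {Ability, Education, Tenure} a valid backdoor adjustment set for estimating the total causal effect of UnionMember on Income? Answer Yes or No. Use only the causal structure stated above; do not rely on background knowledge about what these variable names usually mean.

Yes

Backdoor paths from UnionMember to Income (paths whose first edge points into UnionMember):
  P1: UnionMember <- Tenure -> Income
  P2: UnionMember <- Tenure -> Ability <- Education -> Income
Condition 1 (no descendant of UnionMember in the set): holds — descendants of UnionMember are {Income}; none are in {Ability, Education, Tenure}.
Condition 2 (every backdoor path blocked by {Ability, Education, Tenure}):
  P1: blocked at fork node Tenure ∈ conditioning set.
  P2: blocked at fork node Tenure ∈ conditioning set.
{Ability, Education, Tenure} satisfies the backdoor criterion.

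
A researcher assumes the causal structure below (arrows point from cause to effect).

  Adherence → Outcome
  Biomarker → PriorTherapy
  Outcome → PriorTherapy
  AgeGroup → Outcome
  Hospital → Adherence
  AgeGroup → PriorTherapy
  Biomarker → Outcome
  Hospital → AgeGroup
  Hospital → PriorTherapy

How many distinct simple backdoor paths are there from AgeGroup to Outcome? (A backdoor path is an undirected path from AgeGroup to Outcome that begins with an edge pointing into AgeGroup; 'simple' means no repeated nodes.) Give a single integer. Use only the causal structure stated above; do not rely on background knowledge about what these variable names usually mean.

A backdoor path from AgeGroup to Outcome is any simple undirected path whose first edge points into AgeGroup (i.e. leaves AgeGroup via a parent).
Parents of AgeGroup: {Hospital}.
Enumerating:
  P1: AgeGroup <- Hospital -> Adherence -> Outcome
  P2: AgeGroup <- Hospital -> PriorTherapy <- Biomarker -> Outcome
  P3: AgeGroup <- Hospital -> PriorTherapy <- Outcome
That exhausts the simple backdoor paths. Count: 3.

3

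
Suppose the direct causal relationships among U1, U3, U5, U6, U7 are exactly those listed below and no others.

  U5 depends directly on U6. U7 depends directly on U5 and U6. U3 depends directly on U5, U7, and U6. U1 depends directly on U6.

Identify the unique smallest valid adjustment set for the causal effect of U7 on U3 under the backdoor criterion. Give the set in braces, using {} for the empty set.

{U5, U6}

Variables eligible for adjustment (non-descendants of U7, excluding U7 and U3): {U1, U5, U6}.
Backdoor paths from U7 to U3:
  P1: U7 <- U6 -> U5 -> U3
  P2: U7 <- U6 -> U3
  P3: U7 <- U5 <- U6 -> U3
  P4: U7 <- U5 -> U3
The empty set is not sufficient: P1 (U7 <- U6 -> U5 -> U3) has no collider blocking it and no conditioned non-collider, so it is open.
Try {U5, U6}:
  P1: blocked at fork node U6 ∈ conditioning set.
  P2: blocked at fork node U6 ∈ conditioning set.
  P3: blocked at chain node U5 ∈ conditioning set.
  P4: blocked at fork node U5 ∈ conditioning set.
{U5, U6} contains no descendant of U7 and blocks every backdoor path.
Every element of {U5, U6} is needed (dropping U5 leaves P4 open; dropping U6 leaves P2 open), so no proper subset is valid.
Among all size-2 subsets of the eligible variables, only {U5, U6} blocks every backdoor path, so it is the unique smallest valid adjustment set.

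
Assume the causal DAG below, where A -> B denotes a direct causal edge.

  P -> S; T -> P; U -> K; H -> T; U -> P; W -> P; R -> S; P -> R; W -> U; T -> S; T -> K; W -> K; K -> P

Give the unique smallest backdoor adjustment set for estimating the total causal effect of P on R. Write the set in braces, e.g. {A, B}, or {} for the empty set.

{}

Variables eligible for adjustment (non-descendants of P, excluding P and R): {H, K, T, U, W}.
Backdoor paths from P to R:
  P1: P <- W -> U -> K <- T -> S <- R
  P2: P <- W -> K <- T -> S <- R
  P3: P <- U <- W -> K <- T -> S <- R
  P4: P <- U -> K <- T -> S <- R
  P5: P <- T -> S <- R
  P6: P <- K <- T -> S <- R
Each backdoor path contains an unconditioned collider, so every path is already blocked with the empty conditioning set:
  P1: blocked at collider K (neither it nor any descendant is in the conditioning set).
  P2: blocked at collider K (neither it nor any descendant is in the conditioning set).
  P3: blocked at collider K (neither it nor any descendant is in the conditioning set).
  P4: blocked at collider K (neither it nor any descendant is in the conditioning set).
  P5: blocked at collider S (neither it nor any descendant is in the conditioning set).
  P6: blocked at collider S (neither it nor any descendant is in the conditioning set).
The empty set is therefore the unique smallest valid set.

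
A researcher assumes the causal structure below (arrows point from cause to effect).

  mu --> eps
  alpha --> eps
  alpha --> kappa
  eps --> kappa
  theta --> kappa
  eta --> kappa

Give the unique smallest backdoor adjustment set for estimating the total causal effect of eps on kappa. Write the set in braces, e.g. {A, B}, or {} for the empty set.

Variables eligible for adjustment (non-descendants of eps, excluding eps and kappa): {alpha, eta, mu, theta}.
Backdoor paths from eps to kappa:
  P1: eps <- alpha -> kappa
The empty set is not sufficient: P1 (eps <- alpha -> kappa) has no collider blocking it and no conditioned non-collider, so it is open.
Try {alpha}:
  P1: blocked at fork node alpha ∈ conditioning set.
{alpha} contains no descendant of eps and blocks every backdoor path.
No other singleton works — e.g. {theta} leaves P1 open — so {alpha} is the unique smallest valid adjustment set.

{alpha}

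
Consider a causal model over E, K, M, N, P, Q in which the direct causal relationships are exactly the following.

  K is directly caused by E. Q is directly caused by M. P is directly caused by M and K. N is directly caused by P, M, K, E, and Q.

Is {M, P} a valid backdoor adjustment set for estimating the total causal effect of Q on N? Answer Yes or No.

Yes

Backdoor paths from Q to N (paths whose first edge points into Q):
  P1: Q <- M -> P <- K <- E -> N
  P2: Q <- M -> P <- K -> N
  P3: Q <- M -> P -> N
  P4: Q <- M -> N
Condition 1 (no descendant of Q in the set): holds — descendants of Q are {N}; none are in {M, P}.
Condition 2 (every backdoor path blocked by {M, P}):
  P1: blocked at fork node M ∈ conditioning set.
  P2: blocked at fork node M ∈ conditioning set.
  P3: blocked at fork node M ∈ conditioning set.
  P4: blocked at fork node M ∈ conditioning set.
{M, P} satisfies the backdoor criterion.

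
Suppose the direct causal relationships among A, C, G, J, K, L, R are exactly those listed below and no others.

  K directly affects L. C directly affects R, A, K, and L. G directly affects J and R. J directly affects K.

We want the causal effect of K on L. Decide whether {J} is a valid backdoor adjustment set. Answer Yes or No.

Backdoor paths from K to L (paths whose first edge points into K):
  P1: K <- C -> L
  P2: K <- J <- G -> R <- C -> L
Condition 1 (no descendant of K in the set): holds — descendants of K are {L}; none are in {J}.
Condition 2 (every backdoor path blocked by {J}):
  P1: open — no interior node is in the conditioning set.
  P2: blocked at chain node J ∈ conditioning set.
{J} does not satisfy the backdoor criterion.

No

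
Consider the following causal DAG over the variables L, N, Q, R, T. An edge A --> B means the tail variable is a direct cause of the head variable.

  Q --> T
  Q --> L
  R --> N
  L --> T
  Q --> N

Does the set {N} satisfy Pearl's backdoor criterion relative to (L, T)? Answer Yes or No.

No

Backdoor paths from L to T (paths whose first edge points into L):
  P1: L <- Q -> T
Condition 1 (no descendant of L in the set): holds — descendants of L are {T}; none are in {N}.
Condition 2 (every backdoor path blocked by {N}):
  P1: open — no interior node is in the conditioning set.
{N} does not satisfy the backdoor criterion.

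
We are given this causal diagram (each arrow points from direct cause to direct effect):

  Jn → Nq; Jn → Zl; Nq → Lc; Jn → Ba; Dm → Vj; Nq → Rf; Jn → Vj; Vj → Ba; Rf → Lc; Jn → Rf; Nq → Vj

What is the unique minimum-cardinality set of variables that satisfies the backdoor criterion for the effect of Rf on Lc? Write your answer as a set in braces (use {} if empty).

Variables eligible for adjustment (non-descendants of Rf, excluding Rf and Lc): {Ba, Dm, Jn, Nq, Vj, Zl}.
Backdoor paths from Rf to Lc:
  P1: Rf <- Jn -> Nq -> Lc
  P2: Rf <- Jn -> Vj <- Nq -> Lc
  P3: Rf <- Jn -> Ba <- Vj <- Nq -> Lc
  P4: Rf <- Nq -> Lc
The empty set is not sufficient: P1 (Rf <- Jn -> Nq -> Lc) has no collider blocking it and no conditioned non-collider, so it is open.
Try {Nq}:
  P1: blocked at chain node Nq ∈ conditioning set.
  P2: blocked at collider Vj (neither it nor any descendant is in the conditioning set).
  P3: blocked at collider Ba (neither it nor any descendant is in the conditioning set).
  P4: blocked at fork node Nq ∈ conditioning set.
{Nq} contains no descendant of Rf and blocks every backdoor path.
No other singleton works — e.g. {Jn} leaves P4 open — so {Nq} is the unique smallest valid adjustment set.

{Nq}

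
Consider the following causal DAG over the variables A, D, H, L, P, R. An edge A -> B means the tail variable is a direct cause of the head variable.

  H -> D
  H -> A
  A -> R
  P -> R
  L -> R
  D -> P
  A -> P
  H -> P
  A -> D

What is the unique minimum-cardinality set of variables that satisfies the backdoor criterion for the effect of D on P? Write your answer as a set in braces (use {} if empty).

{A, H}

Variables eligible for adjustment (non-descendants of D, excluding D and P): {A, H, L}.
Backdoor paths from D to P:
  P1: D <- H -> A -> P
  P2: D <- H -> A -> R <- P
  P3: D <- H -> P
  P4: D <- A <- H -> P
  P5: D <- A -> P
  P6: D <- A -> R <- P
The empty set is not sufficient: P1 (D <- H -> A -> P) has no collider blocking it and no conditioned non-collider, so it is open.
Try {A, H}:
  P1: blocked at fork node H ∈ conditioning set.
  P2: blocked at fork node H ∈ conditioning set.
  P3: blocked at fork node H ∈ conditioning set.
  P4: blocked at chain node A ∈ conditioning set.
  P5: blocked at fork node A ∈ conditioning set.
  P6: blocked at fork node A ∈ conditioning set.
{A, H} contains no descendant of D and blocks every backdoor path.
Every element of {A, H} is needed (dropping A leaves P5 open; dropping H leaves P3 open), so no proper subset is valid.
Among all size-2 subsets of the eligible variables, only {A, H} blocks every backdoor path, so it is the unique smallest valid adjustment set.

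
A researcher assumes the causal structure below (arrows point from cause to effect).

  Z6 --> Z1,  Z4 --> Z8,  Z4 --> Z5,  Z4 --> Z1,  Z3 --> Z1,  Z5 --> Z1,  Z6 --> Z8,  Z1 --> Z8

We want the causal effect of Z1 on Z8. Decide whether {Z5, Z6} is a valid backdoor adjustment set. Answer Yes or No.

No

Backdoor paths from Z1 to Z8 (paths whose first edge points into Z1):
  P1: Z1 <- Z4 -> Z8
  P2: Z1 <- Z5 <- Z4 -> Z8
  P3: Z1 <- Z6 -> Z8
Condition 1 (no descendant of Z1 in the set): holds — descendants of Z1 are {Z8}; none are in {Z5, Z6}.
Condition 2 (every backdoor path blocked by {Z5, Z6}):
  P1: open — no interior node is in the conditioning set.
  P2: blocked at chain node Z5 ∈ conditioning set.
  P3: blocked at fork node Z6 ∈ conditioning set.
{Z5, Z6} does not satisfy the backdoor criterion.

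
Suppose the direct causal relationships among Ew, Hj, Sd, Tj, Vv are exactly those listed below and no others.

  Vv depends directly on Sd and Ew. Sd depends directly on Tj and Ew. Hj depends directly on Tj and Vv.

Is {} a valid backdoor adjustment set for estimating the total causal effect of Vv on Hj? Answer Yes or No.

Backdoor paths from Vv to Hj (paths whose first edge points into Vv):
  P1: Vv <- Ew -> Sd <- Tj -> Hj
  P2: Vv <- Sd <- Tj -> Hj
Condition 1 (no descendant of Vv in the set): holds — descendants of Vv are {Hj}; none are in {}.
Condition 2 (every backdoor path blocked by {}):
  P1: blocked at collider Sd (neither it nor any descendant is in the conditioning set).
  P2: open — no interior node is in the conditioning set.
{} does not satisfy the backdoor criterion.

No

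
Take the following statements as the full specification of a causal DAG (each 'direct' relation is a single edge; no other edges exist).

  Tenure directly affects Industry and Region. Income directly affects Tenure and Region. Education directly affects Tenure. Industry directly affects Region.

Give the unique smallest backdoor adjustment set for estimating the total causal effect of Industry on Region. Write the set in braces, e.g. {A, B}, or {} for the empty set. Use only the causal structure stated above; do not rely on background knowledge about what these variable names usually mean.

{Tenure}

Variables eligible for adjustment (non-descendants of Industry, excluding Industry and Region): {Education, Income, Tenure}.
Backdoor paths from Industry to Region:
  P1: Industry <- Tenure <- Income -> Region
  P2: Industry <- Tenure -> Region
The empty set is not sufficient: P1 (Industry <- Tenure <- Income -> Region) has no collider blocking it and no conditioned non-collider, so it is open.
Try {Tenure}:
  P1: blocked at chain node Tenure ∈ conditioning set.
  P2: blocked at fork node Tenure ∈ conditioning set.
{Tenure} contains no descendant of Industry and blocks every backdoor path.
No other singleton works — e.g. {Income} leaves P2 open — so {Tenure} is the unique smallest valid adjustment set.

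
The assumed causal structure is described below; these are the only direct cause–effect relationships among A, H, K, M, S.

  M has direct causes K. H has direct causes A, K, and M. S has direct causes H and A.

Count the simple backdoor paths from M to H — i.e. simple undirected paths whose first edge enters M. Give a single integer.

1

A backdoor path from M to H is any simple undirected path whose first edge points into M (i.e. leaves M via a parent).
Parents of M: {K}.
Enumerating:
  P1: M <- K -> H
That exhausts the simple backdoor paths. Count: 1.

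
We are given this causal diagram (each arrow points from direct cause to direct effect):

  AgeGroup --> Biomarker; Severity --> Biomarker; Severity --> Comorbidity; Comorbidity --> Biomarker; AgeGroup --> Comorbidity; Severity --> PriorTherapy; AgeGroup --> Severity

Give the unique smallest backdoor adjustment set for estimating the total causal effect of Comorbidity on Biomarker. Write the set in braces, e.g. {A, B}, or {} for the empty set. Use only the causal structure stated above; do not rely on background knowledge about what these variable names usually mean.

Variables eligible for adjustment (non-descendants of Comorbidity, excluding Comorbidity and Biomarker): {AgeGroup, PriorTherapy, Severity}.
Backdoor paths from Comorbidity to Biomarker:
  P1: Comorbidity <- AgeGroup -> Severity -> Biomarker
  P2: Comorbidity <- AgeGroup -> Biomarker
  P3: Comorbidity <- Severity <- AgeGroup -> Biomarker
  P4: Comorbidity <- Severity -> Biomarker
The empty set is not sufficient: P1 (Comorbidity <- AgeGroup -> Severity -> Biomarker) has no collider blocking it and no conditioned non-collider, so it is open.
Try {AgeGroup, Severity}:
  P1: blocked at fork node AgeGroup ∈ conditioning set.
  P2: blocked at fork node AgeGroup ∈ conditioning set.
  P3: blocked at chain node Severity ∈ conditioning set.
  P4: blocked at fork node Severity ∈ conditioning set.
{AgeGroup, Severity} contains no descendant of Comorbidity and blocks every backdoor path.
Every element of {AgeGroup, Severity} is needed (dropping AgeGroup leaves P2 open; dropping Severity leaves P4 open), so no proper subset is valid.
Among all size-2 subsets of the eligible variables, only {AgeGroup, Severity} blocks every backdoor path, so it is the unique smallest valid adjustment set.

{AgeGroup, Severity}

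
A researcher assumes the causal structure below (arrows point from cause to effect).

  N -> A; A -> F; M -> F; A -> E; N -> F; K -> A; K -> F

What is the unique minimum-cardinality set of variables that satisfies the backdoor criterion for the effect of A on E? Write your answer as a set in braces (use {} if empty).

Variables eligible for adjustment (non-descendants of A, excluding A and E): {K, M, N}.
Backdoor paths from A to E:
  (none)
With no backdoor paths the empty set already satisfies the criterion, and it is trivially minimal.

{}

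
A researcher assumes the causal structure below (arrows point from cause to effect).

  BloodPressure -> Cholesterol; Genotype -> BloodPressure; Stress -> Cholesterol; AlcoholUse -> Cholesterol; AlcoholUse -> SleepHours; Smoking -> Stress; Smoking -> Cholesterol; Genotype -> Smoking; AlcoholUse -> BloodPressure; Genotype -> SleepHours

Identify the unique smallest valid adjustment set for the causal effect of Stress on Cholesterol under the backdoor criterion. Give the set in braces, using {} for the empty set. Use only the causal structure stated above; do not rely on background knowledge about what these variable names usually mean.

Variables eligible for adjustment (non-descendants of Stress, excluding Stress and Cholesterol): {AlcoholUse, BloodPressure, Genotype, SleepHours, Smoking}.
Backdoor paths from Stress to Cholesterol:
  P1: Stress <- Smoking <- Genotype -> SleepHours <- AlcoholUse -> BloodPressure -> Cholesterol
  P2: Stress <- Smoking <- Genotype -> SleepHours <- AlcoholUse -> Cholesterol
  P3: Stress <- Smoking <- Genotype -> BloodPressure <- AlcoholUse -> Cholesterol
  P4: Stress <- Smoking <- Genotype -> BloodPressure -> Cholesterol
  P5: Stress <- Smoking -> Cholesterol
The empty set is not sufficient: P4 (Stress <- Smoking <- Genotype -> BloodPressure -> Cholesterol) has no collider blocking it and no conditioned non-collider, so it is open.
Try {Smoking}:
  P1: blocked at chain node Smoking ∈ conditioning set.
  P2: blocked at chain node Smoking ∈ conditioning set.
  P3: blocked at chain node Smoking ∈ conditioning set.
  P4: blocked at chain node Smoking ∈ conditioning set.
  P5: blocked at fork node Smoking ∈ conditioning set.
{Smoking} contains no descendant of Stress and blocks every backdoor path.
No other singleton works — e.g. {Genotype} leaves P5 open — so {Smoking} is the unique smallest valid adjustment set.

{Smoking}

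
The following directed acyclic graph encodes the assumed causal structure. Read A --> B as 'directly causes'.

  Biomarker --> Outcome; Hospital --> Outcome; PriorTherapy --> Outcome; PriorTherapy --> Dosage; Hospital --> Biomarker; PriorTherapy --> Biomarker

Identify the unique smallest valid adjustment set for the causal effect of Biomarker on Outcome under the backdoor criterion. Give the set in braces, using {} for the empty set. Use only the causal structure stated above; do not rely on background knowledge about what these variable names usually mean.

{Hospital, PriorTherapy}

Variables eligible for adjustment (non-descendants of Biomarker, excluding Biomarker and Outcome): {Dosage, Hospital, PriorTherapy}.
Backdoor paths from Biomarker to Outcome:
  P1: Biomarker <- Hospital -> Outcome
  P2: Biomarker <- PriorTherapy -> Outcome
The empty set is not sufficient: P1 (Biomarker <- Hospital -> Outcome) has no collider blocking it and no conditioned non-collider, so it is open.
Try {Hospital, PriorTherapy}:
  P1: blocked at fork node Hospital ∈ conditioning set.
  P2: blocked at fork node PriorTherapy ∈ conditioning set.
{Hospital, PriorTherapy} contains no descendant of Biomarker and blocks every backdoor path.
Every element of {Hospital, PriorTherapy} is needed (dropping Hospital leaves P1 open; dropping PriorTherapy leaves P2 open), so no proper subset is valid.
Among all size-2 subsets of the eligible variables, only {Hospital, PriorTherapy} blocks every backdoor path, so it is the unique smallest valid adjustment set.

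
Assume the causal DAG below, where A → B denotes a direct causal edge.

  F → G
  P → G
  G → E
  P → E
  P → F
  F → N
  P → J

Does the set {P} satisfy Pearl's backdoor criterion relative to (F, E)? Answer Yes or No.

Backdoor paths from F to E (paths whose first edge points into F):
  P1: F <- P -> G -> E
  P2: F <- P -> E
Condition 1 (no descendant of F in the set): holds — descendants of F are {E, G, N}; none are in {P}.
Condition 2 (every backdoor path blocked by {P}):
  P1: blocked at fork node P ∈ conditioning set.
  P2: blocked at fork node P ∈ conditioning set.
{P} satisfies the backdoor criterion.

Yes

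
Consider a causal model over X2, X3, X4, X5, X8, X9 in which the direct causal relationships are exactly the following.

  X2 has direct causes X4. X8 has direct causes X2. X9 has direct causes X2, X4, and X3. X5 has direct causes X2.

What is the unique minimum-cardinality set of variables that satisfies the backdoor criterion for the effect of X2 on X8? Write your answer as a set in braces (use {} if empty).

Variables eligible for adjustment (non-descendants of X2, excluding X2 and X8): {X3, X4}.
Backdoor paths from X2 to X8:
  (none)
With no backdoor paths the empty set already satisfies the criterion, and it is trivially minimal.

{}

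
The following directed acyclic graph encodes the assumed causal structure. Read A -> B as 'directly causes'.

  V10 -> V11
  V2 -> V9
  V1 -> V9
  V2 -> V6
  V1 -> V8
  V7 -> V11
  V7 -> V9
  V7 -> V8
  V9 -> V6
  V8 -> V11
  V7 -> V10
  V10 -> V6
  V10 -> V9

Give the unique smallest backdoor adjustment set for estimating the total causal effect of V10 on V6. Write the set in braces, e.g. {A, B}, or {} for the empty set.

Variables eligible for adjustment (non-descendants of V10, excluding V10 and V6): {V1, V2, V7, V8}.
Backdoor paths from V10 to V6:
  P1: V10 <- V7 -> V9 <- V2 -> V6
  P2: V10 <- V7 -> V9 -> V6
  P3: V10 <- V7 -> V8 <- V1 -> V9 <- V2 -> V6
  P4: V10 <- V7 -> V8 <- V1 -> V9 -> V6
  P5: V10 <- V7 -> V11 <- V8 <- V1 -> V9 <- V2 -> V6
  P6: V10 <- V7 -> V11 <- V8 <- V1 -> V9 -> V6
The empty set is not sufficient: P2 (V10 <- V7 -> V9 -> V6) has no collider blocking it and no conditioned non-collider, so it is open.
Try {V7}:
  P1: blocked at fork node V7 ∈ conditioning set.
  P2: blocked at fork node V7 ∈ conditioning set.
  P3: blocked at fork node V7 ∈ conditioning set.
  P4: blocked at fork node V7 ∈ conditioning set.
  P5: blocked at fork node V7 ∈ conditioning set.
  P6: blocked at fork node V7 ∈ conditioning set.
{V7} contains no descendant of V10 and blocks every backdoor path.
No other singleton works — e.g. {V1} leaves P2 open — so {V7} is the unique smallest valid adjustment set.

{V7}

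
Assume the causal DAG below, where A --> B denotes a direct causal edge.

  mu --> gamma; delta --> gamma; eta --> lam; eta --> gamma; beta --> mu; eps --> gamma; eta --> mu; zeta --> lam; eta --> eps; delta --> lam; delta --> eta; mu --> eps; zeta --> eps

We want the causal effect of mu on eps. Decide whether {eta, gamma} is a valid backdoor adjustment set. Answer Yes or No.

No

Backdoor paths from mu to eps (paths whose first edge points into mu):
  P1: mu <- eta <- delta -> lam <- zeta -> eps
  P2: mu <- eta <- delta -> gamma <- eps
  P3: mu <- eta -> lam <- zeta -> eps
  P4: mu <- eta -> lam <- delta -> gamma <- eps
  P5: mu <- eta -> eps
  P6: mu <- eta -> gamma <- delta -> lam <- zeta -> eps
  P7: mu <- eta -> gamma <- eps
Condition 1 (no descendant of mu in the set): FAILS — gamma is a descendant of mu.
Condition 2 (every backdoor path blocked by {eta, gamma}):
  P1: blocked at chain node eta ∈ conditioning set.
  P2: blocked at chain node eta ∈ conditioning set.
  P3: blocked at fork node eta ∈ conditioning set.
  P4: blocked at fork node eta ∈ conditioning set.
  P5: blocked at fork node eta ∈ conditioning set.
  P6: blocked at fork node eta ∈ conditioning set.
  P7: blocked at fork node eta ∈ conditioning set.
{eta, gamma} does not satisfy the backdoor criterion.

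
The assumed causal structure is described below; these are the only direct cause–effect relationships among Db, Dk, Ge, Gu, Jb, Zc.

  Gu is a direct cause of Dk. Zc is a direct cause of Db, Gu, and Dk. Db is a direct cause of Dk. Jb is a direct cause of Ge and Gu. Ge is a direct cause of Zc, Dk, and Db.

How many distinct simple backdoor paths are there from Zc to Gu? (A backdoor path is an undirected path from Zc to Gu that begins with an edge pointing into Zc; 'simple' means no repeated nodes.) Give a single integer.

A backdoor path from Zc to Gu is any simple undirected path whose first edge points into Zc (i.e. leaves Zc via a parent).
Parents of Zc: {Ge}.
Enumerating:
  P1: Zc <- Ge <- Jb -> Gu
  P2: Zc <- Ge -> Db -> Dk <- Gu
  P3: Zc <- Ge -> Dk <- Gu
That exhausts the simple backdoor paths. Count: 3.

3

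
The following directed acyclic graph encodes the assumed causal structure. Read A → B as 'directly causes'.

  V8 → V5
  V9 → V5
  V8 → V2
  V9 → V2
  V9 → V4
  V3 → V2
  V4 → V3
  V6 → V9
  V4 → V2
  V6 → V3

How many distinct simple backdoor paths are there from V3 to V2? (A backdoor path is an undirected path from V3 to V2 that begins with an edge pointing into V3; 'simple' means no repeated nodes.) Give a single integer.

A backdoor path from V3 to V2 is any simple undirected path whose first edge points into V3 (i.e. leaves V3 via a parent).
Parents of V3: {V4, V6}.
Enumerating:
  P1: V3 <- V6 -> V9 -> V4 -> V2
  P2: V3 <- V6 -> V9 -> V2
  P3: V3 <- V6 -> V9 -> V5 <- V8 -> V2
  P4: V3 <- V4 <- V9 -> V2
  P5: V3 <- V4 <- V9 -> V5 <- V8 -> V2
  P6: V3 <- V4 -> V2
That exhausts the simple backdoor paths. Count: 6.

6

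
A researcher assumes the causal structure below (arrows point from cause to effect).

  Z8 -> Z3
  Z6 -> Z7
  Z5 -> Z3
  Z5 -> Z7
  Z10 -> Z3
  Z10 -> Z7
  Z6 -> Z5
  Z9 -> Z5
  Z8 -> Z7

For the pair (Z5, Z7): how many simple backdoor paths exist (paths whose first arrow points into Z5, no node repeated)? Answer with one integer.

1

A backdoor path from Z5 to Z7 is any simple undirected path whose first edge points into Z5 (i.e. leaves Z5 via a parent).
Parents of Z5: {Z6, Z9}.
Enumerating:
  P1: Z5 <- Z6 -> Z7
That exhausts the simple backdoor paths. Count: 1.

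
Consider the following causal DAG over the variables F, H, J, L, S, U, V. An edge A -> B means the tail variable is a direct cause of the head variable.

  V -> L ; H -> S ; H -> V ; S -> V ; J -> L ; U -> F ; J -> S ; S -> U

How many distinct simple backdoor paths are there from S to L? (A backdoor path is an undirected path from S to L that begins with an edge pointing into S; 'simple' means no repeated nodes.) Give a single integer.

2

A backdoor path from S to L is any simple undirected path whose first edge points into S (i.e. leaves S via a parent).
Parents of S: {H, J}.
Enumerating:
  P1: S <- H -> V -> L
  P2: S <- J -> L
That exhausts the simple backdoor paths. Count: 2.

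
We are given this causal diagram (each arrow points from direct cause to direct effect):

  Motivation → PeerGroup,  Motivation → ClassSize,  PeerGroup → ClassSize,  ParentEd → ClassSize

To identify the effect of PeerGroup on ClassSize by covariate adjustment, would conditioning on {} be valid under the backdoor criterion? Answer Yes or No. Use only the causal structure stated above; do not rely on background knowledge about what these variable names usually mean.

Backdoor paths from PeerGroup to ClassSize (paths whose first edge points into PeerGroup):
  P1: PeerGroup <- Motivation -> ClassSize
Condition 1 (no descendant of PeerGroup in the set): holds — descendants of PeerGroup are {ClassSize}; none are in {}.
Condition 2 (every backdoor path blocked by {}):
  P1: open — no interior node is in the conditioning set.
{} does not satisfy the backdoor criterion.

No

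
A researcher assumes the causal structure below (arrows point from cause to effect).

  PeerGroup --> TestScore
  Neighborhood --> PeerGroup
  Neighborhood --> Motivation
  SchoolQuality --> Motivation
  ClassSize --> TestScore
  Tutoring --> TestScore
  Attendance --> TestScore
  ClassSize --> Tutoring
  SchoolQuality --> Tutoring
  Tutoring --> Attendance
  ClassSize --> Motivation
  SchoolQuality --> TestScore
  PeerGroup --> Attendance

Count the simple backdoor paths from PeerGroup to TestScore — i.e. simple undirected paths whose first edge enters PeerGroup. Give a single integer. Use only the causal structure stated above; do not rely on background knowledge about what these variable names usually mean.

8

A backdoor path from PeerGroup to TestScore is any simple undirected path whose first edge points into PeerGroup (i.e. leaves PeerGroup via a parent).
Parents of PeerGroup: {Neighborhood}.
Enumerating:
  P1: PeerGroup <- Neighborhood -> Motivation <- ClassSize -> Tutoring <- SchoolQuality -> TestScore
  P2: PeerGroup <- Neighborhood -> Motivation <- ClassSize -> Tutoring -> Attendance -> TestScore
  P3: PeerGroup <- Neighborhood -> Motivation <- ClassSize -> Tutoring -> TestScore
  P4: PeerGroup <- Neighborhood -> Motivation <- ClassSize -> TestScore
  P5: PeerGroup <- Neighborhood -> Motivation <- SchoolQuality -> Tutoring <- ClassSize -> TestScore
  P6: PeerGroup <- Neighborhood -> Motivation <- SchoolQuality -> Tutoring -> Attendance -> TestScore
  P7: PeerGroup <- Neighborhood -> Motivation <- SchoolQuality -> Tutoring -> TestScore
  P8: PeerGroup <- Neighborhood -> Motivation <- SchoolQuality -> TestScore
That exhausts the simple backdoor paths. Count: 8.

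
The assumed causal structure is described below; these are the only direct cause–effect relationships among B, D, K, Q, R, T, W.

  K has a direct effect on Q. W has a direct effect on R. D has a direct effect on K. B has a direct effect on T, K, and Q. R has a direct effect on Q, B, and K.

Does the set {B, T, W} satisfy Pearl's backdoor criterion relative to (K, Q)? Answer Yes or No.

Backdoor paths from K to Q (paths whose first edge points into K):
  P1: K <- R -> B -> Q
  P2: K <- R -> Q
  P3: K <- B <- R -> Q
  P4: K <- B -> Q
Condition 1 (no descendant of K in the set): holds — descendants of K are {Q}; none are in {B, T, W}.
Condition 2 (every backdoor path blocked by {B, T, W}):
  P1: blocked at chain node B ∈ conditioning set.
  P2: open — no interior node is in the conditioning set.
  P3: blocked at chain node B ∈ conditioning set.
  P4: blocked at fork node B ∈ conditioning set.
{B, T, W} does not satisfy the backdoor criterion.

No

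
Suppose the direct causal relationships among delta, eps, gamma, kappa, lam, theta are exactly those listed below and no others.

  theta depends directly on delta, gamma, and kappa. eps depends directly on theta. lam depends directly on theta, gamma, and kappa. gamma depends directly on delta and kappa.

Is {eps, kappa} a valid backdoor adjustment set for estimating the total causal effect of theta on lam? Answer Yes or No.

No

Backdoor paths from theta to lam (paths whose first edge points into theta):
  P1: theta <- delta -> gamma <- kappa -> lam
  P2: theta <- delta -> gamma -> lam
  P3: theta <- kappa -> gamma -> lam
  P4: theta <- kappa -> lam
  P5: theta <- gamma <- kappa -> lam
  P6: theta <- gamma -> lam
Condition 1 (no descendant of theta in the set): FAILS — eps is a descendant of theta.
Condition 2 (every backdoor path blocked by {eps, kappa}):
  P1: blocked at fork node kappa ∈ conditioning set.
  P2: open — no interior node is in the conditioning set.
  P3: blocked at fork node kappa ∈ conditioning set.
  P4: blocked at fork node kappa ∈ conditioning set.
  P5: blocked at fork node kappa ∈ conditioning set.
  P6: open — no interior node is in the conditioning set.
{eps, kappa} does not satisfy the backdoor criterion.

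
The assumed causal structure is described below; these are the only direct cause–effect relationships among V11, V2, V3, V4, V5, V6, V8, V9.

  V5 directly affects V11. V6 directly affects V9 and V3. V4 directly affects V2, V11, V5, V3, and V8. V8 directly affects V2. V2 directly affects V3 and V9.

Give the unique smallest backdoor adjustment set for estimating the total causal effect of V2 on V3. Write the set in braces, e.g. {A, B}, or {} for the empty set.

{V4}

Variables eligible for adjustment (non-descendants of V2, excluding V2 and V3): {V11, V4, V5, V6, V8}.
Backdoor paths from V2 to V3:
  P1: V2 <- V4 -> V3
  P2: V2 <- V8 <- V4 -> V3
The empty set is not sufficient: P1 (V2 <- V4 -> V3) has no collider blocking it and no conditioned non-collider, so it is open.
Try {V4}:
  P1: blocked at fork node V4 ∈ conditioning set.
  P2: blocked at fork node V4 ∈ conditioning set.
{V4} contains no descendant of V2 and blocks every backdoor path.
No other singleton works — e.g. {V6} leaves P1 open — so {V4} is the unique smallest valid adjustment set.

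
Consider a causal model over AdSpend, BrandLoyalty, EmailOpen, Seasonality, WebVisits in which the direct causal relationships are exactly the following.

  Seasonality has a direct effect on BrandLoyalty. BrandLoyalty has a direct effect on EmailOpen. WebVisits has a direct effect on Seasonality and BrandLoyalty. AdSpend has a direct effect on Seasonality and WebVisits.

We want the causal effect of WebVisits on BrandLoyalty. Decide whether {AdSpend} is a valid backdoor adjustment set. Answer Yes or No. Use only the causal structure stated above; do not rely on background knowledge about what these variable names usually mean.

Backdoor paths from WebVisits to BrandLoyalty (paths whose first edge points into WebVisits):
  P1: WebVisits <- AdSpend -> Seasonality -> BrandLoyalty
Condition 1 (no descendant of WebVisits in the set): holds — descendants of WebVisits are {BrandLoyalty, EmailOpen, Seasonality}; none are in {AdSpend}.
Condition 2 (every backdoor path blocked by {AdSpend}):
  P1: blocked at fork node AdSpend ∈ conditioning set.
{AdSpend} satisfies the backdoor criterion.

Yes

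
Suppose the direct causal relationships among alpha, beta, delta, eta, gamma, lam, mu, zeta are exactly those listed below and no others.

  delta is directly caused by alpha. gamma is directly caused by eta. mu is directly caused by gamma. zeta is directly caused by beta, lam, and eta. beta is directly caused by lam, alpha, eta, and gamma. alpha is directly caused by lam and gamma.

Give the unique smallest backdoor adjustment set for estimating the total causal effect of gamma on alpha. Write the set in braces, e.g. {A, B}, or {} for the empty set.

Variables eligible for adjustment (non-descendants of gamma, excluding gamma and alpha): {eta, lam}.
Backdoor paths from gamma to alpha:
  P1: gamma <- eta -> beta <- lam -> alpha
  P2: gamma <- eta -> beta <- alpha
  P3: gamma <- eta -> beta -> zeta <- lam -> alpha
  P4: gamma <- eta -> zeta <- lam -> alpha
  P5: gamma <- eta -> zeta <- lam -> beta <- alpha
  P6: gamma <- eta -> zeta <- beta <- lam -> alpha
  P7: gamma <- eta -> zeta <- beta <- alpha
Each backdoor path contains an unconditioned collider, so every path is already blocked with the empty conditioning set:
  P1: blocked at collider beta (neither it nor any descendant is in the conditioning set).
  P2: blocked at collider beta (neither it nor any descendant is in the conditioning set).
  P3: blocked at collider zeta (neither it nor any descendant is in the conditioning set).
  P4: blocked at collider zeta (neither it nor any descendant is in the conditioning set).
  P5: blocked at collider zeta (neither it nor any descendant is in the conditioning set).
  P6: blocked at collider zeta (neither it nor any descendant is in the conditioning set).
  P7: blocked at collider zeta (neither it nor any descendant is in the conditioning set).
The empty set is therefore the unique smallest valid set.

{}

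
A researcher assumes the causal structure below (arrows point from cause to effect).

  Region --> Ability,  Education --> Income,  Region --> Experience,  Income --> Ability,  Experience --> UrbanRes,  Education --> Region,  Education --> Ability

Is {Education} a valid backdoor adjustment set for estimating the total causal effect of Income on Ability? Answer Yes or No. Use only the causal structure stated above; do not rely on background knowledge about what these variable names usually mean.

Yes

Backdoor paths from Income to Ability (paths whose first edge points into Income):
  P1: Income <- Education -> Region -> Ability
  P2: Income <- Education -> Ability
Condition 1 (no descendant of Income in the set): holds — descendants of Income are {Ability}; none are in {Education}.
Condition 2 (every backdoor path blocked by {Education}):
  P1: blocked at fork node Education ∈ conditioning set.
  P2: blocked at fork node Education ∈ conditioning set.
{Education} satisfies the backdoor criterion.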